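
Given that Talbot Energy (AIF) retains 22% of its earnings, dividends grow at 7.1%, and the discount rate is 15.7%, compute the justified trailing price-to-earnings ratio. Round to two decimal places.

9.71

Payout ratio b = 1 − 0.22 = 0.78.
Justified trailing P/E = b(1+g)/(r−g) = 0.78×(1+0.071)/(0.157−0.071) = 9.7137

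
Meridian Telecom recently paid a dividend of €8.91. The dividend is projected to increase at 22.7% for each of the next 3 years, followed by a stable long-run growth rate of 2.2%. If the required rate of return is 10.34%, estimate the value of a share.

€187.01

Two-stage DDM. Project D₁…D_3 at 0.227, terminal growth 0.022, discount at r = 0.1034.
D_1 = 10.9326
D_2 = 13.4143
D_3 = 16.4593
Terminal value at t=3: TV = D_4/(r−g) = 16.8214/(0.1034−0.022) = 206.6512
P₀ = 10.9326/(1+0.1034)^1 + 13.4143/(1+0.1034)^2 + 16.4593/(1+0.1034)^3 + 206.6512/(1+0.1034)^3 = 187.0074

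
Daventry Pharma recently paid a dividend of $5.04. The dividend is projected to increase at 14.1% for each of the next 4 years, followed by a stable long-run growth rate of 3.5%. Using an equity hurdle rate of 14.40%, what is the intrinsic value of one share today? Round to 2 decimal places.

$67.39

Two-stage DDM. Project D₁…D_4 at 0.141, terminal growth 0.035, discount at r = 0.144.
D_1 = 5.7506
D_2 = 6.5615
D_3 = 7.4866
D_4 = 8.5423
Terminal value at t=4: TV = D_5/(r−g) = 8.8412/(0.144−0.035) = 81.1123
P₀ = 5.7506/(1+0.144)^1 + 6.5615/(1+0.144)^2 + 7.4866/(1+0.144)^3 + 8.5423/(1+0.144)^4 + 81.1123/(1+0.144)^4 = 67.3850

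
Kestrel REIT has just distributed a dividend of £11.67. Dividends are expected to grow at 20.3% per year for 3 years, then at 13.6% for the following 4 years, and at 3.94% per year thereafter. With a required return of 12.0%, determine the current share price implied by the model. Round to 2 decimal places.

£297.78

Three-stage DDM. Project D₁…D_7; terminal Gordon value at t=7 with g = 0.0394; discount at r = 0.12.
D_1 = 14.0390
D_2 = 16.8889
D_3 = 20.3174
D_4 = 23.0805
D_5 = 26.2195
D_6 = 29.7854
D_7 = 33.8362
TV_7 = 35.1693/(0.12−0.0394) = 436.3437
P₀ = Σ Dₜ/(1+r)ᵗ + TV_7/(1+r)^7 = 297.7815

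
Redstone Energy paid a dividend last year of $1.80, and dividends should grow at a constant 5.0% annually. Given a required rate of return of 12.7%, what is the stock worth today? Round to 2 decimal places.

Gordon growth model: P₀ = D₁/(r − g). D₁ = 1.80 × (1 + 0.05) = 1.8900.
P₀ = 1.8900 / (0.127 − 0.05) = 1.8900 / 0.077 = 24.5455

$24.55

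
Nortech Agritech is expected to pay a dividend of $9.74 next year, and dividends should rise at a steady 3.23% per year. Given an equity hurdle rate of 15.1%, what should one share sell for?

Gordon growth model: P₀ = D₁/(r − g), with D₁ = 9.74 given directly.
P₀ = 9.7400 / (0.151 − 0.0323) = 9.7400 / 0.1187 = 82.0556

$82.06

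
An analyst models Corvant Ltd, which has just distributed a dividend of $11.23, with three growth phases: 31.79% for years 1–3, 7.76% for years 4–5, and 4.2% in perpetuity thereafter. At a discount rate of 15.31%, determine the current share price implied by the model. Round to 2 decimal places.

Three-stage DDM. Project D₁…D_5; terminal Gordon value at t=5 with g = 0.042; discount at r = 0.1531.
D_1 = 14.8000
D_2 = 19.5049
D_3 = 25.7056
D_4 = 27.7003
D_5 = 29.8499
TV_5 = 31.1036/(0.1531−0.042) = 279.9600
P₀ = Σ Dₜ/(1+r)ᵗ + TV_5/(1+r)^5 = 211.9092

$211.91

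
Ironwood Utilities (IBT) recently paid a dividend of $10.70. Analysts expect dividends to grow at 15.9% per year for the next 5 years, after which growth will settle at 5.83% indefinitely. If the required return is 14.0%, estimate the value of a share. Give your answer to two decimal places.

Two-stage DDM. Project D₁…D_5 at 0.159, terminal growth 0.0583, discount at r = 0.14.
D_1 = 12.4013
D_2 = 14.3731
D_3 = 16.6584
D_4 = 19.3071
D_5 = 22.3770
Terminal value at t=5: TV = D_6/(r−g) = 23.6815/(0.14−0.0583) = 289.8596
P₀ = 12.4013/(1+0.14)^1 + 14.3731/(1+0.14)^2 + 16.6584/(1+0.14)^3 + 19.3071/(1+0.14)^4 + 22.3770/(1+0.14)^5 + 289.8596/(1+0.14)^5 = 206.7792

$206.78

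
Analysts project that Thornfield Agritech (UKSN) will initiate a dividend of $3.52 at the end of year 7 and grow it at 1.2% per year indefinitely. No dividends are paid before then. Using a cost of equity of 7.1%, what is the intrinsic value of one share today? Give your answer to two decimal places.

Deferred-dividend DDM. At t=6 the remaining stream is a growing perpetuity with first payment D_7 = 3.52.
V_6 = D_7/(r−g) = 3.52/(0.071−0.012) = 59.6610
P₀ = V_6/(1+r)^6 = 59.6610/(1+0.071)^6 = 39.5325

$39.53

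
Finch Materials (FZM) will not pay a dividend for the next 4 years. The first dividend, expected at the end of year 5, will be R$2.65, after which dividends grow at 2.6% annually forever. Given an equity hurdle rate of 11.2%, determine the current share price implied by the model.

R$20.15

Deferred-dividend DDM. At t=4 the remaining stream is a growing perpetuity with first payment D_5 = 2.65.
V_4 = D_5/(r−g) = 2.65/(0.112−0.026) = 30.8140
P₀ = V_4/(1+r)^4 = 30.8140/(1+0.112)^4 = 20.1525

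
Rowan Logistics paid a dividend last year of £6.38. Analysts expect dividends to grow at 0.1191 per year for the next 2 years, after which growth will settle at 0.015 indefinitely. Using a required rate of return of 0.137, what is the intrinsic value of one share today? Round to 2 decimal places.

Two-stage DDM. Project D₁…D_2 at 0.1191, terminal growth 0.015, discount at r = 0.137.
D_1 = 7.1399
D_2 = 7.9902
Terminal value at t=2: TV = D_3/(r−g) = 8.1101/(0.137−0.015) = 66.4760
P₀ = 7.1399/(1+0.137)^1 + 7.9902/(1+0.137)^2 + 66.4760/(1+0.137)^2 = 63.8816

£63.88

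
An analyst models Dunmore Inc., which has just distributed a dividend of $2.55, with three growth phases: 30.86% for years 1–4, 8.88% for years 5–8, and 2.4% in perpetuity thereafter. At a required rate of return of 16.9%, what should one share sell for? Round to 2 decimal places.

$48.36

Three-stage DDM. Project D₁…D_8; terminal Gordon value at t=8 with g = 0.024; discount at r = 0.169.
D_1 = 3.3369
D_2 = 4.3667
D_3 = 5.7143
D_4 = 7.4777
D_5 = 8.1417
D_6 = 8.8647
D_7 = 9.6519
D_8 = 10.5090
TV_8 = 10.7612/(0.169−0.024) = 74.2151
P₀ = Σ Dₜ/(1+r)ᵗ + TV_8/(1+r)^8 = 48.3629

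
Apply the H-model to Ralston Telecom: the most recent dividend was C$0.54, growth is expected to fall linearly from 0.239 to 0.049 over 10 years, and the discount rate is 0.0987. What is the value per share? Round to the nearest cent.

C$21.72

H-model: P₀ = D₀[(1+g_L) + H(g_S−g_L)]/(r−g_L), with H = 10/2 = 5.
P₀ = 0.54 × [(1+0.049) + 5×(0.239−0.049)] / (0.0987−0.049)
   = 0.54 × 1.9990 / 0.0497 = 21.7195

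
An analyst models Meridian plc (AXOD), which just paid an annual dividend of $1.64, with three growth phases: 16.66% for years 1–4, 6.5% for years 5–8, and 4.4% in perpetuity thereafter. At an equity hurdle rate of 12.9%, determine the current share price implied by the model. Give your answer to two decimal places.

Three-stage DDM. Project D₁…D_8; terminal Gordon value at t=8 with g = 0.044; discount at r = 0.129.
D_1 = 1.9132
D_2 = 2.2320
D_3 = 2.6038
D_4 = 3.0376
D_5 = 3.2351
D_6 = 3.4453
D_7 = 3.6693
D_8 = 3.9078
TV_8 = 4.0797/(0.129−0.044) = 47.9967
P₀ = Σ Dₜ/(1+r)ᵗ + TV_8/(1+r)^8 = 31.7845

$31.78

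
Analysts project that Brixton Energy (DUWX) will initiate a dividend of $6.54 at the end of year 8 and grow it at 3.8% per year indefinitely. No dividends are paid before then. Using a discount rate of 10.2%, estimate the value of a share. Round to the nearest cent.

Deferred-dividend DDM. At t=7 the remaining stream is a growing perpetuity with first payment D_8 = 6.54.
V_7 = D_8/(r−g) = 6.54/(0.102−0.038) = 102.1875
P₀ = V_7/(1+r)^7 = 102.1875/(1+0.102)^7 = 51.7758

$51.78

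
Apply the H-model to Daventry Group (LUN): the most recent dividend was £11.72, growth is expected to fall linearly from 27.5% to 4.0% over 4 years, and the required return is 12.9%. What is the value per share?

H-model: P₀ = D₀[(1+g_L) + H(g_S−g_L)]/(r−g_L), with H = 4/2 = 2.
P₀ = 11.72 × [(1+0.04) + 2×(0.275−0.04)] / (0.129−0.04)
   = 11.72 × 1.5100 / 0.089 = 198.8449

£198.84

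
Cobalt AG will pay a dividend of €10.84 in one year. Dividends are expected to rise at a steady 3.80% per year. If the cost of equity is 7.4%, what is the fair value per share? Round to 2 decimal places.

€301.11

Gordon growth model: P₀ = D₁/(r − g), with D₁ = 10.84 given directly.
P₀ = 10.8400 / (0.074 − 0.038) = 10.8400 / 0.036 = 301.1111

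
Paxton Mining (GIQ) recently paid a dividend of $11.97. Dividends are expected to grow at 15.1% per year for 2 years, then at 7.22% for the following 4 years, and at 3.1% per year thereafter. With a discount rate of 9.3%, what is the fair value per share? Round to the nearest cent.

Three-stage DDM. Project D₁…D_6; terminal Gordon value at t=6 with g = 0.031; discount at r = 0.093.
D_1 = 13.7775
D_2 = 15.8579
D_3 = 17.0028
D_4 = 18.2304
D_5 = 19.5466
D_6 = 20.9579
TV_6 = 21.6076/(0.093−0.031) = 348.5098
P₀ = Σ Dₜ/(1+r)ᵗ + TV_6/(1+r)^6 = 280.9033

$280.90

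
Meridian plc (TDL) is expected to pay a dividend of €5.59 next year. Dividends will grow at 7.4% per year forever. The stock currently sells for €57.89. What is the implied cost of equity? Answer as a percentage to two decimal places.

Rearranging the constant-growth DDM: r = D₁/P₀ + g.
r = 5.5900 / 57.89 + 0.074 = 0.09656 + 0.074 = 0.17056

17.06%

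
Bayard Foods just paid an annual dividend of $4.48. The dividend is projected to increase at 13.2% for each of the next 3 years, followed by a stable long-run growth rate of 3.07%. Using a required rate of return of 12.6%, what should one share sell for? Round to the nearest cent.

$62.82

Two-stage DDM. Project D₁…D_3 at 0.132, terminal growth 0.0307, discount at r = 0.126.
D_1 = 5.0714
D_2 = 5.7408
D_3 = 6.4986
Terminal value at t=3: TV = D_4/(r−g) = 6.6981/(0.126−0.0307) = 70.2840
P₀ = 5.0714/(1+0.126)^1 + 5.7408/(1+0.126)^2 + 6.4986/(1+0.126)^3 + 70.2840/(1+0.126)^3 = 62.8151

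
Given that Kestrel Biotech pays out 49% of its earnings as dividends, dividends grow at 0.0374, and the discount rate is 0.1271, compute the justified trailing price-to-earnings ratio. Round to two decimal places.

Justified trailing P/E = b(1+g)/(r−g) = 0.49×(1+0.0374)/(0.1271−0.0374) = 5.6670

5.67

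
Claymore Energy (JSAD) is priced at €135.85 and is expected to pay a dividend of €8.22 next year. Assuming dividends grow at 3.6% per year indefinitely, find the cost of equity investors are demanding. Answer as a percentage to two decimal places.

9.65%

Rearranging the constant-growth DDM: r = D₁/P₀ + g.
r = 8.2200 / 135.85 + 0.036 = 0.06051 + 0.036 = 0.09651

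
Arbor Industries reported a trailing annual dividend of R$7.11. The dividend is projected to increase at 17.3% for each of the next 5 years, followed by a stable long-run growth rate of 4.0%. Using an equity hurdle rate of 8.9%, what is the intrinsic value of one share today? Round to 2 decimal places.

Two-stage DDM. Project D₁…D_5 at 0.173, terminal growth 0.04, discount at r = 0.089.
D_1 = 8.3400
D_2 = 9.7829
D_3 = 11.4753
D_4 = 13.4605
D_5 = 15.7892
Terminal value at t=5: TV = D_6/(r−g) = 16.4208/(0.089−0.04) = 335.1174
P₀ = 8.3400/(1+0.089)^1 + 9.7829/(1+0.089)^2 + 11.4753/(1+0.089)^3 + 13.4605/(1+0.089)^4 + 15.7892/(1+0.089)^5 + 335.1174/(1+0.089)^5 = 263.4781

R$263.48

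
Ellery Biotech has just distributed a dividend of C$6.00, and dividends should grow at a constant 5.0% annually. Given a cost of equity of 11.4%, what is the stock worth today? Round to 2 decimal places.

C$98.44

Gordon growth model: P₀ = D₁/(r − g). D₁ = 6.00 × (1 + 0.05) = 6.3000.
P₀ = 6.3000 / (0.114 − 0.05) = 6.3000 / 0.064 = 98.4375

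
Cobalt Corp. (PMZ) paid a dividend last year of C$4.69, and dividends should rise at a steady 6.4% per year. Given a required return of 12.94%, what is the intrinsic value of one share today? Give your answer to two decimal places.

Gordon growth model: P₀ = D₁/(r − g). D₁ = 4.69 × (1 + 0.064) = 4.9902.
P₀ = 4.9902 / (0.1294 − 0.064) = 4.9902 / 0.0654 = 76.3021

C$76.30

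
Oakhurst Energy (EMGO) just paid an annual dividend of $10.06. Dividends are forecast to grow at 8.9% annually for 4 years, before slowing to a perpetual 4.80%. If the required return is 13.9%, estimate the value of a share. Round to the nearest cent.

$132.83

Two-stage DDM. Project D₁…D_4 at 0.089, terminal growth 0.048, discount at r = 0.139.
D_1 = 10.9553
D_2 = 11.9304
D_3 = 12.9922
D_4 = 14.1485
Terminal value at t=4: TV = D_5/(r−g) = 14.8276/(0.139−0.048) = 162.9406
P₀ = 10.9553/(1+0.139)^1 + 11.9304/(1+0.139)^2 + 12.9922/(1+0.139)^3 + 14.1485/(1+0.139)^4 + 162.9406/(1+0.139)^4 = 132.8267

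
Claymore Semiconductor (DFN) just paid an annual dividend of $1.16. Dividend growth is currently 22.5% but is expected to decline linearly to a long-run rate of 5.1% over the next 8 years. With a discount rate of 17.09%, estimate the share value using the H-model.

H-model: P₀ = D₀[(1+g_L) + H(g_S−g_L)]/(r−g_L), with H = 8/2 = 4.
P₀ = 1.16 × [(1+0.051) + 4×(0.225−0.051)] / (0.1709−0.051)
   = 1.16 × 1.7470 / 0.1199 = 16.9018

$16.90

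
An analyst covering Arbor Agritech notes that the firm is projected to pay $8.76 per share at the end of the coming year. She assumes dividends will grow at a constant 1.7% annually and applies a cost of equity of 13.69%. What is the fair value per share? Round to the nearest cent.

Gordon growth model: P₀ = D₁/(r − g), with D₁ = 8.76 given directly.
P₀ = 8.7600 / (0.1369 − 0.017) = 8.7600 / 0.1199 = 73.0609

$73.06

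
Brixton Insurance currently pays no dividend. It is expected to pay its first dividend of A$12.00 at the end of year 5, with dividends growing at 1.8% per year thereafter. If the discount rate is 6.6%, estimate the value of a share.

Deferred-dividend DDM. At t=4 the remaining stream is a growing perpetuity with first payment D_5 = 12.00.
V_4 = D_5/(r−g) = 12.00/(0.066−0.018) = 250.0000
P₀ = V_4/(1+r)^4 = 250.0000/(1+0.066)^4 = 193.6026

A$193.60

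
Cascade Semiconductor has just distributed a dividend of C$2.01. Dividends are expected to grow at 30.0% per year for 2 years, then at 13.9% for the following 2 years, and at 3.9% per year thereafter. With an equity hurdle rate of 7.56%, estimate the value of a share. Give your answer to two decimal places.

Three-stage DDM. Project D₁…D_4; terminal Gordon value at t=4 with g = 0.039; discount at r = 0.0756.
D_1 = 2.6130
D_2 = 3.3969
D_3 = 3.8691
D_4 = 4.4069
TV_4 = 4.5787/(0.0756−0.039) = 125.1021
P₀ = Σ Dₜ/(1+r)ᵗ + TV_4/(1+r)^4 = 105.2349

C$105.23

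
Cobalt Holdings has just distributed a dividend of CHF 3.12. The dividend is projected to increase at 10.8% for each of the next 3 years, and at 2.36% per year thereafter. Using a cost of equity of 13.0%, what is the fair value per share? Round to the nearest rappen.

CHF 37.30

Two-stage DDM. Project D₁…D_3 at 0.108, terminal growth 0.0236, discount at r = 0.13.
D_1 = 3.4570
D_2 = 3.8303
D_3 = 4.2440
Terminal value at t=3: TV = D_4/(r−g) = 4.3441/(0.13−0.0236) = 40.8284
P₀ = 3.4570/(1+0.13)^1 + 3.8303/(1+0.13)^2 + 4.2440/(1+0.13)^3 + 40.8284/(1+0.13)^3 = 37.2964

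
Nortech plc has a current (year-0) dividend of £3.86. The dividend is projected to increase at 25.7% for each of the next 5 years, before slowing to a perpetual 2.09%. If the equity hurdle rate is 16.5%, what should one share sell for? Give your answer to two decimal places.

Two-stage DDM. Project D₁…D_5 at 0.257, terminal growth 0.0209, discount at r = 0.165.
D_1 = 4.8520
D_2 = 6.0990
D_3 = 7.6664
D_4 = 9.6367
D_5 = 12.1133
Terminal value at t=5: TV = D_6/(r−g) = 12.3665/(0.165−0.0209) = 85.8189
P₀ = 4.8520/(1+0.165)^1 + 6.0990/(1+0.165)^2 + 7.6664/(1+0.165)^3 + 9.6367/(1+0.165)^4 + 12.1133/(1+0.165)^5 + 85.8189/(1+0.165)^5 = 64.3734

£64.37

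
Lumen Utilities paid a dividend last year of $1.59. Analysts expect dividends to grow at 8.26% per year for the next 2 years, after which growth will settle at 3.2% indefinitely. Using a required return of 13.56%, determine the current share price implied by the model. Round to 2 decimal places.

Two-stage DDM. Project D₁…D_2 at 0.0826, terminal growth 0.032, discount at r = 0.1356.
D_1 = 1.7213
D_2 = 1.8635
Terminal value at t=2: TV = D_3/(r−g) = 1.9231/(0.1356−0.032) = 18.5632
P₀ = 1.7213/(1+0.1356)^1 + 1.8635/(1+0.1356)^2 + 18.5632/(1+0.1356)^2 = 17.3555

$17.36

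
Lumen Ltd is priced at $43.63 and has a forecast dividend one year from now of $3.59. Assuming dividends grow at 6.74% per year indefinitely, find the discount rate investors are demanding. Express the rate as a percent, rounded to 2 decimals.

Rearranging the constant-growth DDM: r = D₁/P₀ + g.
r = 3.5900 / 43.63 + 0.0674 = 0.08228 + 0.0674 = 0.14968

14.97%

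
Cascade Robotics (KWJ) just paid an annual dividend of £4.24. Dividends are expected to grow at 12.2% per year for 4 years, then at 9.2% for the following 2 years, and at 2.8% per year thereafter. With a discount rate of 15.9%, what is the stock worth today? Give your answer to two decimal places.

Three-stage DDM. Project D₁…D_6; terminal Gordon value at t=6 with g = 0.028; discount at r = 0.159.
D_1 = 4.7573
D_2 = 5.3377
D_3 = 5.9889
D_4 = 6.7195
D_5 = 7.3377
D_6 = 8.0128
TV_6 = 8.2371/(0.159−0.028) = 62.8788
P₀ = Σ Dₜ/(1+r)ᵗ + TV_6/(1+r)^6 = 48.4055

£48.41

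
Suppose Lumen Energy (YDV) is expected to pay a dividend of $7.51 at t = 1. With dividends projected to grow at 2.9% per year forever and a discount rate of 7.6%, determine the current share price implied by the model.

$159.79

Gordon growth model: P₀ = D₁/(r − g), with D₁ = 7.51 given directly.
P₀ = 7.5100 / (0.076 − 0.029) = 7.5100 / 0.047 = 159.7872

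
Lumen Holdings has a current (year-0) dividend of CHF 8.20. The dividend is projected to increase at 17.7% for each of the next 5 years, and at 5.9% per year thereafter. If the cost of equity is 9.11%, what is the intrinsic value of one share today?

CHF 446.91

Two-stage DDM. Project D₁…D_5 at 0.177, terminal growth 0.059, discount at r = 0.0911.
D_1 = 9.6514
D_2 = 11.3597
D_3 = 13.3704
D_4 = 15.7369
D_5 = 18.5224
Terminal value at t=5: TV = D_6/(r−g) = 19.6152/(0.0911−0.059) = 611.0646
P₀ = 9.6514/(1+0.0911)^1 + 11.3597/(1+0.0911)^2 + 13.3704/(1+0.0911)^3 + 15.7369/(1+0.0911)^4 + 18.5224/(1+0.0911)^5 + 611.0646/(1+0.0911)^5 = 446.9141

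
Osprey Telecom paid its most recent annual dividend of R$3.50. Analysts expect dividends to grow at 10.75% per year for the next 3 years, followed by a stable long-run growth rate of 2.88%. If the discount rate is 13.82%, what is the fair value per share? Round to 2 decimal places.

Two-stage DDM. Project D₁…D_3 at 0.1075, terminal growth 0.0288, discount at r = 0.1382.
D_1 = 3.8762
D_2 = 4.2929
D_3 = 4.7544
Terminal value at t=3: TV = D_4/(r−g) = 4.8914/(0.1382−0.0288) = 44.7108
P₀ = 3.8762/(1+0.1382)^1 + 4.2929/(1+0.1382)^2 + 4.7544/(1+0.1382)^3 + 44.7108/(1+0.1382)^3 = 40.2656

R$40.27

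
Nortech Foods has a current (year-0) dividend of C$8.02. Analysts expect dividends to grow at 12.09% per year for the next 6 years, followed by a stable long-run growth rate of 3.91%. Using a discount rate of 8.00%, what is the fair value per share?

C$309.58

Two-stage DDM. Project D₁…D_6 at 0.1209, terminal growth 0.0391, discount at r = 0.08.
D_1 = 8.9896
D_2 = 10.0765
D_3 = 11.2947
D_4 = 12.6602
D_5 = 14.1909
D_6 = 15.9065
Terminal value at t=6: TV = D_7/(r−g) = 16.5285/(0.08−0.0391) = 404.1193
P₀ = 8.9896/(1+0.08)^1 + 10.0765/(1+0.08)^2 + 11.2947/(1+0.08)^3 + 12.6602/(1+0.08)^4 + 14.1909/(1+0.08)^5 + 15.9065/(1+0.08)^6 + 404.1193/(1+0.08)^6 = 309.5800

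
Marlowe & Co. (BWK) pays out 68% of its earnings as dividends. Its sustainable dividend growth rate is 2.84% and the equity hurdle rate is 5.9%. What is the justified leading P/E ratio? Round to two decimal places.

Justified leading P/E = b/(r−g) = 0.68/(0.059−0.0284) = 22.2222

22.22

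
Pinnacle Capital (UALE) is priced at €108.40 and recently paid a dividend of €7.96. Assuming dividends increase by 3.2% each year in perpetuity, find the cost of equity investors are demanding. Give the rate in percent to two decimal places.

Rearranging the constant-growth DDM: r = D₁/P₀ + g.
D₁ = 7.96 × (1 + 0.032) = 8.2147.
r = 8.2147 / 108.40 + 0.032 = 0.07578 + 0.032 = 0.10778

10.78%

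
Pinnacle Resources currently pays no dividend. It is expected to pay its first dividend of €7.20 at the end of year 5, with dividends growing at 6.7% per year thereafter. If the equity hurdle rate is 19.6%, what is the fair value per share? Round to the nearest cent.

Deferred-dividend DDM. At t=4 the remaining stream is a growing perpetuity with first payment D_5 = 7.20.
V_4 = D_5/(r−g) = 7.20/(0.196−0.067) = 55.8140
P₀ = V_4/(1+r)^4 = 55.8140/(1+0.196)^4 = 27.2783

€27.28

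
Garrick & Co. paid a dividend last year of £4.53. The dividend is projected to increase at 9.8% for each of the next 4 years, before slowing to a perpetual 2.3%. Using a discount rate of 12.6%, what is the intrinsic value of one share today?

£57.70

Two-stage DDM. Project D₁…D_4 at 0.098, terminal growth 0.023, discount at r = 0.126.
D_1 = 4.9739
D_2 = 5.4614
D_3 = 5.9966
D_4 = 6.5843
Terminal value at t=4: TV = D_5/(r−g) = 6.7357/(0.126−0.023) = 65.3952
P₀ = 4.9739/(1+0.126)^1 + 5.4614/(1+0.126)^2 + 5.9966/(1+0.126)^3 + 6.5843/(1+0.126)^4 + 65.3952/(1+0.126)^4 = 57.7023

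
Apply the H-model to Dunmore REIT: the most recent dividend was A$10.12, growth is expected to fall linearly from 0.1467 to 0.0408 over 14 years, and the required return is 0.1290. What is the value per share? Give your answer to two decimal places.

H-model: P₀ = D₀[(1+g_L) + H(g_S−g_L)]/(r−g_L), with H = 14/2 = 7.
P₀ = 10.12 × [(1+0.0408) + 7×(0.1467−0.0408)] / (0.129−0.0408)
   = 10.12 × 1.7821 / 0.0882 = 204.4768

A$204.48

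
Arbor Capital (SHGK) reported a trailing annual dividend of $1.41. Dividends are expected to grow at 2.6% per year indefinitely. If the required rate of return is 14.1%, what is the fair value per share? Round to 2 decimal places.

$12.58

Gordon growth model: P₀ = D₁/(r − g). D₁ = 1.41 × (1 + 0.026) = 1.4467.
P₀ = 1.4467 / (0.141 − 0.026) = 1.4467 / 0.115 = 12.5797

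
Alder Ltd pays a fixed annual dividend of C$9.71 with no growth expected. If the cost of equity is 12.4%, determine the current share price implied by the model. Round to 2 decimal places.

C$78.31

Zero-growth DDM (perpetuity): P₀ = D/r = 9.71 / 0.124 = 78.3065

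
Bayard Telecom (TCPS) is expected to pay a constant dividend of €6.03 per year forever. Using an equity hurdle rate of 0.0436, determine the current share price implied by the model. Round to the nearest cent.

Zero-growth DDM (perpetuity): P₀ = D/r = 6.03 / 0.0436 = 138.3028

€138.30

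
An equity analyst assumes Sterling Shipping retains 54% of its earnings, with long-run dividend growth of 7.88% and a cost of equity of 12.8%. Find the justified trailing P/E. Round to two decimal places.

10.09

Payout ratio b = 1 − 0.54 = 0.46.
Justified trailing P/E = b(1+g)/(r−g) = 0.46×(1+0.0788)/(0.128−0.0788) = 10.0863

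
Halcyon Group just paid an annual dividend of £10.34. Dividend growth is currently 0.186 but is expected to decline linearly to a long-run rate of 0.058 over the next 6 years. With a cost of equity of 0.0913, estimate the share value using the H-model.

H-model: P₀ = D₀[(1+g_L) + H(g_S−g_L)]/(r−g_L), with H = 6/2 = 3.
P₀ = 10.34 × [(1+0.058) + 3×(0.186−0.058)] / (0.0913−0.058)
   = 10.34 × 1.4420 / 0.0333 = 447.7562

£447.76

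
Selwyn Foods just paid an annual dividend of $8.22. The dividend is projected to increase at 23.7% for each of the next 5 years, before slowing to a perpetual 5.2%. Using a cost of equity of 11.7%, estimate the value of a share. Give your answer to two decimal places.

$278.00

Two-stage DDM. Project D₁…D_5 at 0.237, terminal growth 0.052, discount at r = 0.117.
D_1 = 10.1681
D_2 = 12.5780
D_3 = 15.5590
D_4 = 19.2464
D_5 = 23.8079
Terminal value at t=5: TV = D_6/(r−g) = 25.0459/(0.117−0.052) = 385.3210
P₀ = 10.1681/(1+0.117)^1 + 12.5780/(1+0.117)^2 + 15.5590/(1+0.117)^3 + 19.2464/(1+0.117)^4 + 23.8079/(1+0.117)^5 + 385.3210/(1+0.117)^5 = 277.9966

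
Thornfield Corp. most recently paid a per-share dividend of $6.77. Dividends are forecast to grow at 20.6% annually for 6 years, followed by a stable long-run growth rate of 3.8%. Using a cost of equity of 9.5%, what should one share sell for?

Two-stage DDM. Project D₁…D_6 at 0.206, terminal growth 0.038, discount at r = 0.095.
D_1 = 8.1646
D_2 = 9.8465
D_3 = 11.8749
D_4 = 14.3212
D_5 = 17.2713
D_6 = 20.8292
Terminal value at t=6: TV = D_7/(r−g) = 21.6207/(0.095−0.038) = 379.3106
P₀ = 8.1646/(1+0.095)^1 + 9.8465/(1+0.095)^2 + 11.8749/(1+0.095)^3 + 14.3212/(1+0.095)^4 + 17.2713/(1+0.095)^5 + 20.8292/(1+0.095)^6 + 379.3106/(1+0.095)^6 = 277.7734

$277.77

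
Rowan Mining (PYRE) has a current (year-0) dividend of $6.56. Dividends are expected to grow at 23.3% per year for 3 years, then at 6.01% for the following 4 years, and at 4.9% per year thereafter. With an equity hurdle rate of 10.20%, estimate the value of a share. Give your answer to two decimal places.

$213.87

Three-stage DDM. Project D₁…D_7; terminal Gordon value at t=7 with g = 0.049; discount at r = 0.102.
D_1 = 8.0885
D_2 = 9.9731
D_3 = 12.2968
D_4 = 13.0359
D_5 = 13.8193
D_6 = 14.6499
D_7 = 15.5303
TV_7 = 16.2913/(0.102−0.049) = 307.3831
P₀ = Σ Dₜ/(1+r)ᵗ + TV_7/(1+r)^7 = 213.8748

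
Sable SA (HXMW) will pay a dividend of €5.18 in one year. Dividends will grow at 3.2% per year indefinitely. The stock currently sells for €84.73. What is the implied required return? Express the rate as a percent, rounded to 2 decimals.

9.31%

Rearranging the constant-growth DDM: r = D₁/P₀ + g.
r = 5.1800 / 84.73 + 0.032 = 0.06114 + 0.032 = 0.09314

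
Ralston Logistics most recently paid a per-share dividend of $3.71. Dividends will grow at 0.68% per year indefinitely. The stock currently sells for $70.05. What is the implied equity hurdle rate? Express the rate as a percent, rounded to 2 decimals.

6.01%

Rearranging the constant-growth DDM: r = D₁/P₀ + g.
D₁ = 3.71 × (1 + 0.0068) = 3.7352.
r = 3.7352 / 70.05 + 0.0068 = 0.05332 + 0.0068 = 0.06012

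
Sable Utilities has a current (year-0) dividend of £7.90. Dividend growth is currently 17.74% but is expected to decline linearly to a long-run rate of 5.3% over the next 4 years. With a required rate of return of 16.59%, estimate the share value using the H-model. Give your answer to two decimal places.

H-model: P₀ = D₀[(1+g_L) + H(g_S−g_L)]/(r−g_L), with H = 4/2 = 2.
P₀ = 7.90 × [(1+0.053) + 2×(0.1774−0.053)] / (0.1659−0.053)
   = 7.90 × 1.3018 / 0.1129 = 91.0914

£91.09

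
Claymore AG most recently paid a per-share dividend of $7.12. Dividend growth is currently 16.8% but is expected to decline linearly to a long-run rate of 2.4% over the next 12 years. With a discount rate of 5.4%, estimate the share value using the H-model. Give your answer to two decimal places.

$448.09

H-model: P₀ = D₀[(1+g_L) + H(g_S−g_L)]/(r−g_L), with H = 12/2 = 6.
P₀ = 7.12 × [(1+0.024) + 6×(0.168−0.024)] / (0.054−0.024)
   = 7.12 × 1.8880 / 0.03 = 448.0853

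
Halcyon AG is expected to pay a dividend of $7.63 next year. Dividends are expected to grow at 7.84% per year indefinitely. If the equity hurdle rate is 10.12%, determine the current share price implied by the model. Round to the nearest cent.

$334.65

Gordon growth model: P₀ = D₁/(r − g), with D₁ = 7.63 given directly.
P₀ = 7.6300 / (0.1012 − 0.0784) = 7.6300 / 0.0228 = 334.6491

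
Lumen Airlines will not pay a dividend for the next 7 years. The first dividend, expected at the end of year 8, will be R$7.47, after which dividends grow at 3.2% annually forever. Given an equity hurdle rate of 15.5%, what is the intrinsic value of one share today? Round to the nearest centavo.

Deferred-dividend DDM. At t=7 the remaining stream is a growing perpetuity with first payment D_8 = 7.47.
V_7 = D_8/(r−g) = 7.47/(0.155−0.032) = 60.7317
P₀ = V_7/(1+r)^7 = 60.7317/(1+0.155)^7 = 22.1484

R$22.15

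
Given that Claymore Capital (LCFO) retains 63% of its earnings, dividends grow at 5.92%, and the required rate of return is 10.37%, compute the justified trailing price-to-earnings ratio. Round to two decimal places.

8.81

Payout ratio b = 1 − 0.63 = 0.37.
Justified trailing P/E = b(1+g)/(r−g) = 0.37×(1+0.0592)/(0.1037−0.0592) = 8.8068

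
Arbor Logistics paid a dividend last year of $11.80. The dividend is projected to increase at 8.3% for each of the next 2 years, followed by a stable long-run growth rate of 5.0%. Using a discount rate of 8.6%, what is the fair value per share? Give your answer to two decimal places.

$365.77

Two-stage DDM. Project D₁…D_2 at 0.083, terminal growth 0.05, discount at r = 0.086.
D_1 = 12.7794
D_2 = 13.8401
Terminal value at t=2: TV = D_3/(r−g) = 14.5321/(0.086−0.05) = 403.6693
P₀ = 12.7794/(1+0.086)^1 + 13.8401/(1+0.086)^2 + 403.6693/(1+0.086)^2 = 365.7701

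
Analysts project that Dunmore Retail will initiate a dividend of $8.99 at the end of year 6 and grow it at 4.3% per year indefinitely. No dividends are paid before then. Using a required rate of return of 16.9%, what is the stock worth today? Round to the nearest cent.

Deferred-dividend DDM. At t=5 the remaining stream is a growing perpetuity with first payment D_6 = 8.99.
V_5 = D_6/(r−g) = 8.99/(0.169−0.043) = 71.3492
P₀ = V_5/(1+r)^5 = 71.3492/(1+0.169)^5 = 32.6826

$32.68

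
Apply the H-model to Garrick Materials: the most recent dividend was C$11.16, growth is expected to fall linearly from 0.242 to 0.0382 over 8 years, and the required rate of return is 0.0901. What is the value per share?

H-model: P₀ = D₀[(1+g_L) + H(g_S−g_L)]/(r−g_L), with H = 8/2 = 4.
P₀ = 11.16 × [(1+0.0382) + 4×(0.242−0.0382)] / (0.0901−0.0382)
   = 11.16 × 1.8534 / 0.0519 = 398.5346

C$398.53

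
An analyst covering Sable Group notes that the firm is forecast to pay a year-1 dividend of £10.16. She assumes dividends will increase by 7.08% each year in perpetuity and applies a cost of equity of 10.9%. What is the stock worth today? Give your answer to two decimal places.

£265.97

Gordon growth model: P₀ = D₁/(r − g), with D₁ = 10.16 given directly.
P₀ = 10.1600 / (0.109 − 0.0708) = 10.1600 / 0.0382 = 265.9686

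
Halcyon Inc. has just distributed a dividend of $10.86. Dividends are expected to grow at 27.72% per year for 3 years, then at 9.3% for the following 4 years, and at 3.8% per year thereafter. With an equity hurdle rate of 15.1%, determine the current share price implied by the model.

Three-stage DDM. Project D₁…D_7; terminal Gordon value at t=7 with g = 0.038; discount at r = 0.151.
D_1 = 13.8704
D_2 = 17.7153
D_3 = 22.6259
D_4 = 24.7301
D_5 = 27.0301
D_6 = 29.5438
D_7 = 32.2914
TV_7 = 33.5185/(0.151−0.038) = 296.6239
P₀ = Σ Dₜ/(1+r)ᵗ + TV_7/(1+r)^7 = 203.3394

$203.34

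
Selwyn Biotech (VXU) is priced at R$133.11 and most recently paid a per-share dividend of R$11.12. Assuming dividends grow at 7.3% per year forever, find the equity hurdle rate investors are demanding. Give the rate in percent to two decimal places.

16.26%

Rearranging the constant-growth DDM: r = D₁/P₀ + g.
D₁ = 11.12 × (1 + 0.073) = 11.9318.
r = 11.9318 / 133.11 + 0.073 = 0.08964 + 0.073 = 0.16264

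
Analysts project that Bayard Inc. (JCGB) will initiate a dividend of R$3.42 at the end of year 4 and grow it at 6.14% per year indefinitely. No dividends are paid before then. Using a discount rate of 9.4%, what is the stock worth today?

R$80.12

Deferred-dividend DDM. At t=3 the remaining stream is a growing perpetuity with first payment D_4 = 3.42.
V_3 = D_4/(r−g) = 3.42/(0.094−0.0614) = 104.9080
P₀ = V_3/(1+r)^3 = 104.9080/(1+0.094)^3 = 80.1229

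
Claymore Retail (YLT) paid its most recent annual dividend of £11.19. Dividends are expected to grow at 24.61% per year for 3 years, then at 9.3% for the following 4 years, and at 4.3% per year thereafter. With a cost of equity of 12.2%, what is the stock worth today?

Three-stage DDM. Project D₁…D_7; terminal Gordon value at t=7 with g = 0.043; discount at r = 0.122.
D_1 = 13.9439
D_2 = 17.3754
D_3 = 21.6515
D_4 = 23.6651
D_5 = 25.8660
D_6 = 28.2715
D_7 = 30.9008
TV_7 = 32.2295/(0.122−0.043) = 407.9685
P₀ = Σ Dₜ/(1+r)ᵗ + TV_7/(1+r)^7 = 281.2672

£281.27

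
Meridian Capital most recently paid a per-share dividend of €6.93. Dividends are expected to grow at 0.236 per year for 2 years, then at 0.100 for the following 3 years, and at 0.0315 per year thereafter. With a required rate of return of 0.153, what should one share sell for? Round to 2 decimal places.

Three-stage DDM. Project D₁…D_5; terminal Gordon value at t=5 with g = 0.0315; discount at r = 0.153.
D_1 = 8.5655
D_2 = 10.5869
D_3 = 11.6456
D_4 = 12.8102
D_5 = 14.0912
TV_5 = 14.5351/(0.153−0.0315) = 119.6303
P₀ = Σ Dₜ/(1+r)ᵗ + TV_5/(1+r)^5 = 95.8612

€95.86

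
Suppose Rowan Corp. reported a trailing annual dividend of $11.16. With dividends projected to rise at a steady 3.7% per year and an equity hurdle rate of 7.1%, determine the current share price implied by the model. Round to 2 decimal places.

Gordon growth model: P₀ = D₁/(r − g). D₁ = 11.16 × (1 + 0.037) = 11.5729.
P₀ = 11.5729 / (0.071 − 0.037) = 11.5729 / 0.034 = 340.3800

$340.38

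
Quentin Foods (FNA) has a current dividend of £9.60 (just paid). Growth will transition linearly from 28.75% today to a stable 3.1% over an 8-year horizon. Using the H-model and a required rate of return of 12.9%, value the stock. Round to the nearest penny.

H-model: P₀ = D₀[(1+g_L) + H(g_S−g_L)]/(r−g_L), with H = 8/2 = 4.
P₀ = 9.60 × [(1+0.031) + 4×(0.2875−0.031)] / (0.129−0.031)
   = 9.60 × 2.0570 / 0.098 = 201.5020

£201.50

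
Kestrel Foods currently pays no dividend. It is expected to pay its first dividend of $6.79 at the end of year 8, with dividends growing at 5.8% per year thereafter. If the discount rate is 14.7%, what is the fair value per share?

Deferred-dividend DDM. At t=7 the remaining stream is a growing perpetuity with first payment D_8 = 6.79.
V_7 = D_8/(r−g) = 6.79/(0.147−0.058) = 76.2921
P₀ = V_7/(1+r)^7 = 76.2921/(1+0.147)^7 = 29.2103

$29.21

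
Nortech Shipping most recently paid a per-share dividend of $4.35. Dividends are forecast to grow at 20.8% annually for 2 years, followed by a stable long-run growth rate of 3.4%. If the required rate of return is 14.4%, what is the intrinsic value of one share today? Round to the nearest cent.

$55.04

Two-stage DDM. Project D₁…D_2 at 0.208, terminal growth 0.034, discount at r = 0.144.
D_1 = 5.2548
D_2 = 6.3478
Terminal value at t=2: TV = D_3/(r−g) = 6.5636/(0.144−0.034) = 59.6693
P₀ = 5.2548/(1+0.144)^1 + 6.3478/(1+0.144)^2 + 59.6693/(1+0.144)^2 = 55.0368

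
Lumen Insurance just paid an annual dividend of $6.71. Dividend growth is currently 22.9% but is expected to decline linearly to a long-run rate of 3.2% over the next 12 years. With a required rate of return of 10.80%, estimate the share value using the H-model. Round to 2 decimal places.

$195.47

H-model: P₀ = D₀[(1+g_L) + H(g_S−g_L)]/(r−g_L), with H = 12/2 = 6.
P₀ = 6.71 × [(1+0.032) + 6×(0.229−0.032)] / (0.108−0.032)
   = 6.71 × 2.2140 / 0.076 = 195.4729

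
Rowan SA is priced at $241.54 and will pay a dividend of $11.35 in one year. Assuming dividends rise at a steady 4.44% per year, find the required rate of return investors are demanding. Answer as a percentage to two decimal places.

Rearranging the constant-growth DDM: r = D₁/P₀ + g.
r = 11.3500 / 241.54 + 0.0444 = 0.04699 + 0.0444 = 0.09139

9.14%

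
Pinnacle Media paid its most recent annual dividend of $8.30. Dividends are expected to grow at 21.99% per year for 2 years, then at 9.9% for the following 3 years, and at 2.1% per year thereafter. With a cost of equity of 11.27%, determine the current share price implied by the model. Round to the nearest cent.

Three-stage DDM. Project D₁…D_5; terminal Gordon value at t=5 with g = 0.021; discount at r = 0.1127.
D_1 = 10.1252
D_2 = 12.3517
D_3 = 13.5745
D_4 = 14.9184
D_5 = 16.3953
TV_5 = 16.7396/(0.1127−0.021) = 182.5476
P₀ = Σ Dₜ/(1+r)ᵗ + TV_5/(1+r)^5 = 155.2990

$155.30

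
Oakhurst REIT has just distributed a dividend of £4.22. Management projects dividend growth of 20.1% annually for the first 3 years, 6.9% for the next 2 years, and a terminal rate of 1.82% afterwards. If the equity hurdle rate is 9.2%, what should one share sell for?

£100.46

Three-stage DDM. Project D₁…D_5; terminal Gordon value at t=5 with g = 0.0182; discount at r = 0.092.
D_1 = 5.0682
D_2 = 6.0869
D_3 = 7.3104
D_4 = 7.8148
D_5 = 8.3540
TV_5 = 8.5061/(0.092−0.0182) = 115.2587
P₀ = Σ Dₜ/(1+r)ᵗ + TV_5/(1+r)^5 = 100.4623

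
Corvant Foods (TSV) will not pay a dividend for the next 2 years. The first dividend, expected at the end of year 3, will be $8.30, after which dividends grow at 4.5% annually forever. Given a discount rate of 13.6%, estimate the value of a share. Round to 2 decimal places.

Deferred-dividend DDM. At t=2 the remaining stream is a growing perpetuity with first payment D_3 = 8.30.
V_2 = D_3/(r−g) = 8.30/(0.136−0.045) = 91.2088
P₀ = V_2/(1+r)^2 = 91.2088/(1+0.136)^2 = 70.6773

$70.68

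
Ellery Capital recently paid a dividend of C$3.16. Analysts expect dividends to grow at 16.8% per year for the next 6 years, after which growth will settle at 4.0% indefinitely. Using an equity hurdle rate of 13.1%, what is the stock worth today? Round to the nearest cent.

C$65.06

Two-stage DDM. Project D₁…D_6 at 0.168, terminal growth 0.04, discount at r = 0.131.
D_1 = 3.6909
D_2 = 4.3109
D_3 = 5.0352
D_4 = 5.8811
D_5 = 6.8691
D_6 = 8.0231
Terminal value at t=6: TV = D_7/(r−g) = 8.3441/(0.131−0.04) = 91.6930
P₀ = 3.6909/(1+0.131)^1 + 4.3109/(1+0.131)^2 + 5.0352/(1+0.131)^3 + 5.8811/(1+0.131)^4 + 6.8691/(1+0.131)^5 + 8.0231/(1+0.131)^6 + 91.6930/(1+0.131)^6 = 65.0620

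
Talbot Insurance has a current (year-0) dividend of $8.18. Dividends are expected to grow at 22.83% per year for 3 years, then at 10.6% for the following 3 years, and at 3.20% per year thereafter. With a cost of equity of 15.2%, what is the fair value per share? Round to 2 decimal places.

$130.83

Three-stage DDM. Project D₁…D_6; terminal Gordon value at t=6 with g = 0.032; discount at r = 0.152.
D_1 = 10.0475
D_2 = 12.3413
D_3 = 15.1589
D_4 = 16.7657
D_5 = 18.5429
D_6 = 20.5084
TV_6 = 21.1647/(0.152−0.032) = 176.3723
P₀ = Σ Dₜ/(1+r)ᵗ + TV_6/(1+r)^6 = 130.8296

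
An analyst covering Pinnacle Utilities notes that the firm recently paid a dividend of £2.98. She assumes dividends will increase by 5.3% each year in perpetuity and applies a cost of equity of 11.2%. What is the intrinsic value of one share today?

Gordon growth model: P₀ = D₁/(r − g). D₁ = 2.98 × (1 + 0.053) = 3.1379.
P₀ = 3.1379 / (0.112 − 0.053) = 3.1379 / 0.059 = 53.1854

£53.19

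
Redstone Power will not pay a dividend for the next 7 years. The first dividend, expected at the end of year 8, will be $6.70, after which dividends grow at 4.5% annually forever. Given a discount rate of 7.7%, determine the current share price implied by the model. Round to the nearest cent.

$124.57

Deferred-dividend DDM. At t=7 the remaining stream is a growing perpetuity with first payment D_8 = 6.70.
V_7 = D_8/(r−g) = 6.70/(0.077−0.045) = 209.3750
P₀ = V_7/(1+r)^7 = 209.3750/(1+0.077)^7 = 124.5704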